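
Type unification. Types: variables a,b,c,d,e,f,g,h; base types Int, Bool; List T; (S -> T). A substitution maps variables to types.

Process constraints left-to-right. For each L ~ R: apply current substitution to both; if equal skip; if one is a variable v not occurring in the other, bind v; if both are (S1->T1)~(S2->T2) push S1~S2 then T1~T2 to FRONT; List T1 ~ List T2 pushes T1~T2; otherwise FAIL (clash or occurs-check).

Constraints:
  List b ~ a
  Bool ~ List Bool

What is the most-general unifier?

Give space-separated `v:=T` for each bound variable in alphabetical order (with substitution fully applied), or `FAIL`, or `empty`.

step 1: unify List b ~ a  [subst: {-} | 1 pending]
  bind a := List b
step 2: unify Bool ~ List Bool  [subst: {a:=List b} | 0 pending]
  clash: Bool vs List Bool

Answer: FAIL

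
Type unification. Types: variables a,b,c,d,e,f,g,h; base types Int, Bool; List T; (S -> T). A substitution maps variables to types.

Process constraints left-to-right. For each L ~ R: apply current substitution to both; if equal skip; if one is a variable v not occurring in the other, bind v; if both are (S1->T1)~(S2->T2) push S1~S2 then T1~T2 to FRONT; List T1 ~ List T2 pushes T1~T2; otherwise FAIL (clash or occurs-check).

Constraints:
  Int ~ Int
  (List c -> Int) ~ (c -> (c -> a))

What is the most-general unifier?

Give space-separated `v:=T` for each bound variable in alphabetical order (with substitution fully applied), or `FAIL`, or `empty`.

step 1: unify Int ~ Int  [subst: {-} | 1 pending]
  -> identical, skip
step 2: unify (List c -> Int) ~ (c -> (c -> a))  [subst: {-} | 0 pending]
  -> decompose arrow: push List c~c, Int~(c -> a)
step 3: unify List c ~ c  [subst: {-} | 1 pending]
  occurs-check fail

Answer: FAIL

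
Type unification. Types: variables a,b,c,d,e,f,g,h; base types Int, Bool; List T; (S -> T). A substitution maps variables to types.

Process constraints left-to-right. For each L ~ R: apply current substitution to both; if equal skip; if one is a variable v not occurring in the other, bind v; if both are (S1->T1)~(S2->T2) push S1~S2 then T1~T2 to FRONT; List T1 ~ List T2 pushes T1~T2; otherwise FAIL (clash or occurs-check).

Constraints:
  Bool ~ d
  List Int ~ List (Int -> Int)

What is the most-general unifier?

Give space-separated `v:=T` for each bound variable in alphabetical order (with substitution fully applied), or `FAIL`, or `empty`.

Answer: FAIL

Derivation:
step 1: unify Bool ~ d  [subst: {-} | 1 pending]
  bind d := Bool
step 2: unify List Int ~ List (Int -> Int)  [subst: {d:=Bool} | 0 pending]
  -> decompose List: push Int~(Int -> Int)
step 3: unify Int ~ (Int -> Int)  [subst: {d:=Bool} | 0 pending]
  clash: Int vs (Int -> Int)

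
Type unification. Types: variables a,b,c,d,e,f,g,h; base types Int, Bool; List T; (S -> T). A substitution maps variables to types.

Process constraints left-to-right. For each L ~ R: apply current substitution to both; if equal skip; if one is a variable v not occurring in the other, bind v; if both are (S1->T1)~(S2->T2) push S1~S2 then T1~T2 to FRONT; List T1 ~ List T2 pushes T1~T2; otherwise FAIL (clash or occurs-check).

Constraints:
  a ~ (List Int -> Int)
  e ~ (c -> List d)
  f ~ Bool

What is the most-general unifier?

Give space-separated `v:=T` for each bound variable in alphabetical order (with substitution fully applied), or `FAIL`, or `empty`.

step 1: unify a ~ (List Int -> Int)  [subst: {-} | 2 pending]
  bind a := (List Int -> Int)
step 2: unify e ~ (c -> List d)  [subst: {a:=(List Int -> Int)} | 1 pending]
  bind e := (c -> List d)
step 3: unify f ~ Bool  [subst: {a:=(List Int -> Int), e:=(c -> List d)} | 0 pending]
  bind f := Bool

Answer: a:=(List Int -> Int) e:=(c -> List d) f:=Bool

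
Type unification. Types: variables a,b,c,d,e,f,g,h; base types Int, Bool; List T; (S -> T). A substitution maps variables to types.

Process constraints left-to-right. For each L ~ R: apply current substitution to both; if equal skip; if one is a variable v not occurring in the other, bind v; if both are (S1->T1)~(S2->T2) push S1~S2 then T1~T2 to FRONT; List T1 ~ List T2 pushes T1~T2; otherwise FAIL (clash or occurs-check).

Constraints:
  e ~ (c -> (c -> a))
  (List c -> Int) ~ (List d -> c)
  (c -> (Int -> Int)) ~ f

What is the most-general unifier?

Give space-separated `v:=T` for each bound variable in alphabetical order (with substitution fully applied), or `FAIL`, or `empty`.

Answer: c:=Int d:=Int e:=(Int -> (Int -> a)) f:=(Int -> (Int -> Int))

Derivation:
step 1: unify e ~ (c -> (c -> a))  [subst: {-} | 2 pending]
  bind e := (c -> (c -> a))
step 2: unify (List c -> Int) ~ (List d -> c)  [subst: {e:=(c -> (c -> a))} | 1 pending]
  -> decompose arrow: push List c~List d, Int~c
step 3: unify List c ~ List d  [subst: {e:=(c -> (c -> a))} | 2 pending]
  -> decompose List: push c~d
step 4: unify c ~ d  [subst: {e:=(c -> (c -> a))} | 2 pending]
  bind c := d
step 5: unify Int ~ d  [subst: {e:=(c -> (c -> a)), c:=d} | 1 pending]
  bind d := Int
step 6: unify (Int -> (Int -> Int)) ~ f  [subst: {e:=(c -> (c -> a)), c:=d, d:=Int} | 0 pending]
  bind f := (Int -> (Int -> Int))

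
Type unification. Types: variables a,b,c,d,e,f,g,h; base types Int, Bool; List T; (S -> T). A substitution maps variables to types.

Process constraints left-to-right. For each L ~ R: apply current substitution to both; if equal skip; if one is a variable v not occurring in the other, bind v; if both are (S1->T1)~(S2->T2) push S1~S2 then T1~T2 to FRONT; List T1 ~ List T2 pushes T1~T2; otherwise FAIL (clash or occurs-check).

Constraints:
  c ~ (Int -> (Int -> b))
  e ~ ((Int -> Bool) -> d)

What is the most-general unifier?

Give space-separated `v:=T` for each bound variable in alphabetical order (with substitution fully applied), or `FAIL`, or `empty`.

step 1: unify c ~ (Int -> (Int -> b))  [subst: {-} | 1 pending]
  bind c := (Int -> (Int -> b))
step 2: unify e ~ ((Int -> Bool) -> d)  [subst: {c:=(Int -> (Int -> b))} | 0 pending]
  bind e := ((Int -> Bool) -> d)

Answer: c:=(Int -> (Int -> b)) e:=((Int -> Bool) -> d)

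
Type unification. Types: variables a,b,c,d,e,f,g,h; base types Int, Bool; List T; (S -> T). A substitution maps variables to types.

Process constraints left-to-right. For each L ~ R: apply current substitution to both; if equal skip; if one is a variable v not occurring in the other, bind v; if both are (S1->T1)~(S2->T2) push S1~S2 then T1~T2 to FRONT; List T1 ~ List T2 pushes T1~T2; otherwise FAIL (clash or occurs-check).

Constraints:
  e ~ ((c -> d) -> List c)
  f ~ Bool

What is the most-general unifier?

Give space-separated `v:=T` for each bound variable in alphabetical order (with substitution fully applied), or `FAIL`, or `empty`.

step 1: unify e ~ ((c -> d) -> List c)  [subst: {-} | 1 pending]
  bind e := ((c -> d) -> List c)
step 2: unify f ~ Bool  [subst: {e:=((c -> d) -> List c)} | 0 pending]
  bind f := Bool

Answer: e:=((c -> d) -> List c) f:=Bool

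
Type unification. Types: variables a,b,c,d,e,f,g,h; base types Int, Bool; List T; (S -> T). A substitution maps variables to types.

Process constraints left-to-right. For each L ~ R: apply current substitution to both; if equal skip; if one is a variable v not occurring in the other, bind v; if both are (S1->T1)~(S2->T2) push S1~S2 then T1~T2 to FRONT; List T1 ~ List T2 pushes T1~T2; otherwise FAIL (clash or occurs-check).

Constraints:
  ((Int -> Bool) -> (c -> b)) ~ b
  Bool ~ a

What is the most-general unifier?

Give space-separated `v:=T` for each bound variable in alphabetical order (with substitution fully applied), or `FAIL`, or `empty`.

step 1: unify ((Int -> Bool) -> (c -> b)) ~ b  [subst: {-} | 1 pending]
  occurs-check fail

Answer: FAIL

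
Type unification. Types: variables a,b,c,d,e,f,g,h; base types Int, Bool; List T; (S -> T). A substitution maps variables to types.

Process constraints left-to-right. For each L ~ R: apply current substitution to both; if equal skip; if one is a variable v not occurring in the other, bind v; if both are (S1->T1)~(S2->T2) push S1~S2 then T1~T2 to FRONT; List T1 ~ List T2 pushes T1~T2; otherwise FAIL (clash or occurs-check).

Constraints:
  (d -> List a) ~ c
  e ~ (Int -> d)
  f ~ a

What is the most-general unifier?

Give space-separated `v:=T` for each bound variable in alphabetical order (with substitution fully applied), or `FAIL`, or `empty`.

Answer: c:=(d -> List a) e:=(Int -> d) f:=a

Derivation:
step 1: unify (d -> List a) ~ c  [subst: {-} | 2 pending]
  bind c := (d -> List a)
step 2: unify e ~ (Int -> d)  [subst: {c:=(d -> List a)} | 1 pending]
  bind e := (Int -> d)
step 3: unify f ~ a  [subst: {c:=(d -> List a), e:=(Int -> d)} | 0 pending]
  bind f := a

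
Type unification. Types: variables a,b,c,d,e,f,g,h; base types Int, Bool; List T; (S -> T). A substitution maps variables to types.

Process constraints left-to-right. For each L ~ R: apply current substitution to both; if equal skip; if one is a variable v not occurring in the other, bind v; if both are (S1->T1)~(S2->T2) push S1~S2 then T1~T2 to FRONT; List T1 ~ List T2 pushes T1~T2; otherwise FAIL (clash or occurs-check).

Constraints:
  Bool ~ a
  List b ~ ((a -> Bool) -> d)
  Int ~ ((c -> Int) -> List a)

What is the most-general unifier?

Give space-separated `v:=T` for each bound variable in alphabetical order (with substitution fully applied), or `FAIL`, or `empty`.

Answer: FAIL

Derivation:
step 1: unify Bool ~ a  [subst: {-} | 2 pending]
  bind a := Bool
step 2: unify List b ~ ((Bool -> Bool) -> d)  [subst: {a:=Bool} | 1 pending]
  clash: List b vs ((Bool -> Bool) -> d)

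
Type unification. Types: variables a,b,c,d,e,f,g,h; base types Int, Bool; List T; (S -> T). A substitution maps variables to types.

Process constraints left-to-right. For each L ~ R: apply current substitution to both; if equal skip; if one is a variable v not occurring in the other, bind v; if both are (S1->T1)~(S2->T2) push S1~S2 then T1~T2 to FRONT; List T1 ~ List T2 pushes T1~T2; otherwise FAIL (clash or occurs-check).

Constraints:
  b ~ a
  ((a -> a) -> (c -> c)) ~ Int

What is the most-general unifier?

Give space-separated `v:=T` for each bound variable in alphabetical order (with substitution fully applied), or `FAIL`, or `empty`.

step 1: unify b ~ a  [subst: {-} | 1 pending]
  bind b := a
step 2: unify ((a -> a) -> (c -> c)) ~ Int  [subst: {b:=a} | 0 pending]
  clash: ((a -> a) -> (c -> c)) vs Int

Answer: FAIL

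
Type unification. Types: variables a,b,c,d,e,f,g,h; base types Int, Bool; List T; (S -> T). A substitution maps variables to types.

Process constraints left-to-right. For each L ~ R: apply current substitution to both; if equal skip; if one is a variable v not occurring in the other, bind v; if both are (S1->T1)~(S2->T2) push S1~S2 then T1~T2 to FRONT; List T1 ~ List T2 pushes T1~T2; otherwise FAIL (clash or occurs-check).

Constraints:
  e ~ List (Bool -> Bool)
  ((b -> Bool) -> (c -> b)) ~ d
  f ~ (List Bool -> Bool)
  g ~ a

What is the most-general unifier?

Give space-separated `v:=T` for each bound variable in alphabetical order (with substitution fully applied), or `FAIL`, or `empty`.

step 1: unify e ~ List (Bool -> Bool)  [subst: {-} | 3 pending]
  bind e := List (Bool -> Bool)
step 2: unify ((b -> Bool) -> (c -> b)) ~ d  [subst: {e:=List (Bool -> Bool)} | 2 pending]
  bind d := ((b -> Bool) -> (c -> b))
step 3: unify f ~ (List Bool -> Bool)  [subst: {e:=List (Bool -> Bool), d:=((b -> Bool) -> (c -> b))} | 1 pending]
  bind f := (List Bool -> Bool)
step 4: unify g ~ a  [subst: {e:=List (Bool -> Bool), d:=((b -> Bool) -> (c -> b)), f:=(List Bool -> Bool)} | 0 pending]
  bind g := a

Answer: d:=((b -> Bool) -> (c -> b)) e:=List (Bool -> Bool) f:=(List Bool -> Bool) g:=a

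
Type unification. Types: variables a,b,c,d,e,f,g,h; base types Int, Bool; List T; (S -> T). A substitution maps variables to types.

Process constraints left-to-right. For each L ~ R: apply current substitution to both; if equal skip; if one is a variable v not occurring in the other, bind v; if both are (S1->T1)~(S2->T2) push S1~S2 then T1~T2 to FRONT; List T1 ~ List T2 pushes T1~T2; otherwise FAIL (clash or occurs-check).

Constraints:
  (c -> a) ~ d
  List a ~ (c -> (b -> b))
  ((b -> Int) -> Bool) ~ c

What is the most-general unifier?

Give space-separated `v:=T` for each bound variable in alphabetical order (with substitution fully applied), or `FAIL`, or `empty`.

Answer: FAIL

Derivation:
step 1: unify (c -> a) ~ d  [subst: {-} | 2 pending]
  bind d := (c -> a)
step 2: unify List a ~ (c -> (b -> b))  [subst: {d:=(c -> a)} | 1 pending]
  clash: List a vs (c -> (b -> b))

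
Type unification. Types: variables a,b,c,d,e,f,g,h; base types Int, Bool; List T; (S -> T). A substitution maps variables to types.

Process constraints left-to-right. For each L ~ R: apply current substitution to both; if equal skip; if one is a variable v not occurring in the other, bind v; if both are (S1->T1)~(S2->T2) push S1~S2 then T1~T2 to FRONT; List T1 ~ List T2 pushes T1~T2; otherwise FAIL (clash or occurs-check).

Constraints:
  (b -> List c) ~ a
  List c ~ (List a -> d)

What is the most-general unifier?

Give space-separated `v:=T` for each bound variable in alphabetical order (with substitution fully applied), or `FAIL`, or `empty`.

Answer: FAIL

Derivation:
step 1: unify (b -> List c) ~ a  [subst: {-} | 1 pending]
  bind a := (b -> List c)
step 2: unify List c ~ (List (b -> List c) -> d)  [subst: {a:=(b -> List c)} | 0 pending]
  clash: List c vs (List (b -> List c) -> d)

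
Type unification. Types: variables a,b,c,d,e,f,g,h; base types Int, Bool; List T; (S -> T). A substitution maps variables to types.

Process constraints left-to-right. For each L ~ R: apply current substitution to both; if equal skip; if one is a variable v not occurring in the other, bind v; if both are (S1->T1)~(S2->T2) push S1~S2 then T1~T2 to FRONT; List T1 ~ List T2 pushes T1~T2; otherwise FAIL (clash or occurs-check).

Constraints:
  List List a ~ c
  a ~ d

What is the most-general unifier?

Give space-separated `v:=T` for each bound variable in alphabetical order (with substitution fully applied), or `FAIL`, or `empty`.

step 1: unify List List a ~ c  [subst: {-} | 1 pending]
  bind c := List List a
step 2: unify a ~ d  [subst: {c:=List List a} | 0 pending]
  bind a := d

Answer: a:=d c:=List List d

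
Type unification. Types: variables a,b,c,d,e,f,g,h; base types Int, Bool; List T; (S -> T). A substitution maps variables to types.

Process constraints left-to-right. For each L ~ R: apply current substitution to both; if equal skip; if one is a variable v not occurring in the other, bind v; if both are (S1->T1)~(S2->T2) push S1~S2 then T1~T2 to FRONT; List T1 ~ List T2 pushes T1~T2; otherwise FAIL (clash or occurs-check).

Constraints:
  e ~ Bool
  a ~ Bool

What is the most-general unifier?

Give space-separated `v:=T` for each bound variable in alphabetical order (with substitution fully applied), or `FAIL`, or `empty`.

Answer: a:=Bool e:=Bool

Derivation:
step 1: unify e ~ Bool  [subst: {-} | 1 pending]
  bind e := Bool
step 2: unify a ~ Bool  [subst: {e:=Bool} | 0 pending]
  bind a := Bool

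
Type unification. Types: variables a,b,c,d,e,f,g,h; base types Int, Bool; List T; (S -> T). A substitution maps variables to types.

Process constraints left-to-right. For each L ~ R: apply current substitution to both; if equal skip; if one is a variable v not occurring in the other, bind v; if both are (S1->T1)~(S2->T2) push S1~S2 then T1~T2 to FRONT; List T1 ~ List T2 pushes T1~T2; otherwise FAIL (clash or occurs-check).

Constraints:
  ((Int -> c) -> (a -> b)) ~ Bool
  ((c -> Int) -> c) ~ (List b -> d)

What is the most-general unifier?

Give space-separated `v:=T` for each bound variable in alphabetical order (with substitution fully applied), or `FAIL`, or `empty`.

step 1: unify ((Int -> c) -> (a -> b)) ~ Bool  [subst: {-} | 1 pending]
  clash: ((Int -> c) -> (a -> b)) vs Bool

Answer: FAIL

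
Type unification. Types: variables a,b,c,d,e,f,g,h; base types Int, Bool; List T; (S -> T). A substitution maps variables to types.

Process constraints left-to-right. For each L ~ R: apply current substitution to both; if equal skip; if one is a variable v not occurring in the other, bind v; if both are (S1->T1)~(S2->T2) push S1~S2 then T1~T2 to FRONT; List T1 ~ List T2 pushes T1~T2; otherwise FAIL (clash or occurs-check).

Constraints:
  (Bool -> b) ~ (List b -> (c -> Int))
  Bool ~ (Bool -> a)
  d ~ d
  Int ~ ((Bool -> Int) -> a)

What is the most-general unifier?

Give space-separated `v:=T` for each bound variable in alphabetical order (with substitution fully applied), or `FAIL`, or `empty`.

Answer: FAIL

Derivation:
step 1: unify (Bool -> b) ~ (List b -> (c -> Int))  [subst: {-} | 3 pending]
  -> decompose arrow: push Bool~List b, b~(c -> Int)
step 2: unify Bool ~ List b  [subst: {-} | 4 pending]
  clash: Bool vs List b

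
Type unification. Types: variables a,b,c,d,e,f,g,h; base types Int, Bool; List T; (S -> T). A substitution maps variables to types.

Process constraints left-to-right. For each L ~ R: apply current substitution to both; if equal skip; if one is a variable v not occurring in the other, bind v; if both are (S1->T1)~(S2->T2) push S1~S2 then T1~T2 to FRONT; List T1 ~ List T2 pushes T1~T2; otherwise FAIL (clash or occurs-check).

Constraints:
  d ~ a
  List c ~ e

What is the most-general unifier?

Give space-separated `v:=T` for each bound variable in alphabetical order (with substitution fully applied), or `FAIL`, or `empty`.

Answer: d:=a e:=List c

Derivation:
step 1: unify d ~ a  [subst: {-} | 1 pending]
  bind d := a
step 2: unify List c ~ e  [subst: {d:=a} | 0 pending]
  bind e := List c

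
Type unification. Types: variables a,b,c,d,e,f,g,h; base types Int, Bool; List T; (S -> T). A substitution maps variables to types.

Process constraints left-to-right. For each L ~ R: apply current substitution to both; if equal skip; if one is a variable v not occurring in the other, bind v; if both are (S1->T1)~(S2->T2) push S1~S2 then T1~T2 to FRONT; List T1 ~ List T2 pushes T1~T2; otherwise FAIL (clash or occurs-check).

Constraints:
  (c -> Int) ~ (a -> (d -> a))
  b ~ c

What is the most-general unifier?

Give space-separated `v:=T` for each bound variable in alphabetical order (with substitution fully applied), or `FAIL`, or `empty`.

Answer: FAIL

Derivation:
step 1: unify (c -> Int) ~ (a -> (d -> a))  [subst: {-} | 1 pending]
  -> decompose arrow: push c~a, Int~(d -> a)
step 2: unify c ~ a  [subst: {-} | 2 pending]
  bind c := a
step 3: unify Int ~ (d -> a)  [subst: {c:=a} | 1 pending]
  clash: Int vs (d -> a)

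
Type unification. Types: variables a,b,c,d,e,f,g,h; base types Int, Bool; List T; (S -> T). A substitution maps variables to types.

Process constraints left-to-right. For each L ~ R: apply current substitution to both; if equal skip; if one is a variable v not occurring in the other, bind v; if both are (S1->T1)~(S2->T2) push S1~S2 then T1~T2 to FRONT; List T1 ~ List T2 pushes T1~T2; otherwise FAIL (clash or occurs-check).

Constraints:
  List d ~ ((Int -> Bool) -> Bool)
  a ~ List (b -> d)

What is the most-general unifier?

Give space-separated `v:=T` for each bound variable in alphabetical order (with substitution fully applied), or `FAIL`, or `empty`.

Answer: FAIL

Derivation:
step 1: unify List d ~ ((Int -> Bool) -> Bool)  [subst: {-} | 1 pending]
  clash: List d vs ((Int -> Bool) -> Bool)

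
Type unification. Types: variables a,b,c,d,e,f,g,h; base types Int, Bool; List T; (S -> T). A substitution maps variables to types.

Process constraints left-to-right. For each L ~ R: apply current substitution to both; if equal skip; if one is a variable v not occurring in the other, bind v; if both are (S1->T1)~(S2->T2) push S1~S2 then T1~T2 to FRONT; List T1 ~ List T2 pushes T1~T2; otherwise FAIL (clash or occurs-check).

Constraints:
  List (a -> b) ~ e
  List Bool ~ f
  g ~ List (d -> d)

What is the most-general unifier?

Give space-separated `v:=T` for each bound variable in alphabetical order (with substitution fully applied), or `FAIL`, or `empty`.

Answer: e:=List (a -> b) f:=List Bool g:=List (d -> d)

Derivation:
step 1: unify List (a -> b) ~ e  [subst: {-} | 2 pending]
  bind e := List (a -> b)
step 2: unify List Bool ~ f  [subst: {e:=List (a -> b)} | 1 pending]
  bind f := List Bool
step 3: unify g ~ List (d -> d)  [subst: {e:=List (a -> b), f:=List Bool} | 0 pending]
  bind g := List (d -> d)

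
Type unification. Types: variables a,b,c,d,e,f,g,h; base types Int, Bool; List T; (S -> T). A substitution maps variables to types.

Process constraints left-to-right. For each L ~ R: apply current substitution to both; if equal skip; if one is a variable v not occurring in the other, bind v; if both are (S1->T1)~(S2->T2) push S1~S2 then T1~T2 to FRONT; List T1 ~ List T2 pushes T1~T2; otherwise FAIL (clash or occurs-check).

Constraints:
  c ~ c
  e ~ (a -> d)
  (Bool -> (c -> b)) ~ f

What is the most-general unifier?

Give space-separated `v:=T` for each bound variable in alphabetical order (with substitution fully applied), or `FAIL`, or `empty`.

step 1: unify c ~ c  [subst: {-} | 2 pending]
  -> identical, skip
step 2: unify e ~ (a -> d)  [subst: {-} | 1 pending]
  bind e := (a -> d)
step 3: unify (Bool -> (c -> b)) ~ f  [subst: {e:=(a -> d)} | 0 pending]
  bind f := (Bool -> (c -> b))

Answer: e:=(a -> d) f:=(Bool -> (c -> b))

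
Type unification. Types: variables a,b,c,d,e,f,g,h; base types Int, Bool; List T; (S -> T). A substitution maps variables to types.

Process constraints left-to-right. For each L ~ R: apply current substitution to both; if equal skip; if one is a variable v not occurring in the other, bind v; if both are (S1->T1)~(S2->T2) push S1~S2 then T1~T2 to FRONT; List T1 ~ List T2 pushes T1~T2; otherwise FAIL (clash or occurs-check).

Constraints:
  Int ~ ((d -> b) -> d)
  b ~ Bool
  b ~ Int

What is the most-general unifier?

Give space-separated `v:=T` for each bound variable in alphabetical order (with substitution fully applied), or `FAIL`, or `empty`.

step 1: unify Int ~ ((d -> b) -> d)  [subst: {-} | 2 pending]
  clash: Int vs ((d -> b) -> d)

Answer: FAIL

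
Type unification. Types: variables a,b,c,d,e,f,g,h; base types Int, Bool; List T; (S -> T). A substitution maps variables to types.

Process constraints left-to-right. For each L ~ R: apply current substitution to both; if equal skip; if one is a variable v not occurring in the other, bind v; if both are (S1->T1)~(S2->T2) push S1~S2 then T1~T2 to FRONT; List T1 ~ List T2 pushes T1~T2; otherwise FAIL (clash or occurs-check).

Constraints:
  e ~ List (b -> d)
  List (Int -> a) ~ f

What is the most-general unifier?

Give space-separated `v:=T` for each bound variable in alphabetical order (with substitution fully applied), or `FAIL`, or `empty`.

Answer: e:=List (b -> d) f:=List (Int -> a)

Derivation:
step 1: unify e ~ List (b -> d)  [subst: {-} | 1 pending]
  bind e := List (b -> d)
step 2: unify List (Int -> a) ~ f  [subst: {e:=List (b -> d)} | 0 pending]
  bind f := List (Int -> a)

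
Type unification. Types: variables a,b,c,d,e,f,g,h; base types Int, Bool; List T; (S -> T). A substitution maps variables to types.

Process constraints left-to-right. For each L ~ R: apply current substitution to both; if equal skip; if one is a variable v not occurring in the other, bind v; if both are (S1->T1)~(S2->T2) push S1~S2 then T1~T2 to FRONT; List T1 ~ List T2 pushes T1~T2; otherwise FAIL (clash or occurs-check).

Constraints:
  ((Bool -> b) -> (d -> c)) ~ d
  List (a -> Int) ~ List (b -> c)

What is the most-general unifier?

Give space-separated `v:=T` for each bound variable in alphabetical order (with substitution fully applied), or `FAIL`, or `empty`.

Answer: FAIL

Derivation:
step 1: unify ((Bool -> b) -> (d -> c)) ~ d  [subst: {-} | 1 pending]
  occurs-check fail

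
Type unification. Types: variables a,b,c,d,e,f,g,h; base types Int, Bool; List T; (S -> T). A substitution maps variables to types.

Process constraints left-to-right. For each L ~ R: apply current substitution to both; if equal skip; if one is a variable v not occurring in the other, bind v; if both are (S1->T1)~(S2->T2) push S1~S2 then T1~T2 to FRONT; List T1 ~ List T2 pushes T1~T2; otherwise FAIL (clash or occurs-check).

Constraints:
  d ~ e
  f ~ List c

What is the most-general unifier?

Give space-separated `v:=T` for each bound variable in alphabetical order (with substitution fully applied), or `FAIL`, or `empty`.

step 1: unify d ~ e  [subst: {-} | 1 pending]
  bind d := e
step 2: unify f ~ List c  [subst: {d:=e} | 0 pending]
  bind f := List c

Answer: d:=e f:=List c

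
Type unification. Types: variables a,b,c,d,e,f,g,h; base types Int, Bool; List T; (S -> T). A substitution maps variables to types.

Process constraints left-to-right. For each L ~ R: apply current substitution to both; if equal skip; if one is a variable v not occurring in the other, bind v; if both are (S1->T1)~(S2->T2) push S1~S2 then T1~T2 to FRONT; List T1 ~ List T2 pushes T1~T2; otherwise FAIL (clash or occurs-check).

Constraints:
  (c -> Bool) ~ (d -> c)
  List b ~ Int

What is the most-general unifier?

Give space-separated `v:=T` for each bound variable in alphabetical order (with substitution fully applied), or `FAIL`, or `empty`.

Answer: FAIL

Derivation:
step 1: unify (c -> Bool) ~ (d -> c)  [subst: {-} | 1 pending]
  -> decompose arrow: push c~d, Bool~c
step 2: unify c ~ d  [subst: {-} | 2 pending]
  bind c := d
step 3: unify Bool ~ d  [subst: {c:=d} | 1 pending]
  bind d := Bool
step 4: unify List b ~ Int  [subst: {c:=d, d:=Bool} | 0 pending]
  clash: List b vs Int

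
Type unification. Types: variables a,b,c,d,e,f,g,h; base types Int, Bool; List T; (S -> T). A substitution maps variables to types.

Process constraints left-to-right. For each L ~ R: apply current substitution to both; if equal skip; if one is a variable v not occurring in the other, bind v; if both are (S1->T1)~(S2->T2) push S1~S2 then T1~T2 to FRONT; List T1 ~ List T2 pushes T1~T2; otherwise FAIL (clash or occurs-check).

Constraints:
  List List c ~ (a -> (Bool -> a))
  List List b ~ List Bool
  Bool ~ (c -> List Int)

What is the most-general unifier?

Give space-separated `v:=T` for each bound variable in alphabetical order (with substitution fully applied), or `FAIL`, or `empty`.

Answer: FAIL

Derivation:
step 1: unify List List c ~ (a -> (Bool -> a))  [subst: {-} | 2 pending]
  clash: List List c vs (a -> (Bool -> a))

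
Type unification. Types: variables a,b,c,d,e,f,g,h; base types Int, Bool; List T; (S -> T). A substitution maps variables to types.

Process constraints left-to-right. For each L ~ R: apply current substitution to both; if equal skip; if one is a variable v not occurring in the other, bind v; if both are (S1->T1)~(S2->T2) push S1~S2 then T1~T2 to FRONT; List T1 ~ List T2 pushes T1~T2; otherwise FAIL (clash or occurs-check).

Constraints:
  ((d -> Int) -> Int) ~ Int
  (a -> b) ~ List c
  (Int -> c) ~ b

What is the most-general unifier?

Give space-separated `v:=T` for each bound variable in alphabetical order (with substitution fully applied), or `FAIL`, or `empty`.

step 1: unify ((d -> Int) -> Int) ~ Int  [subst: {-} | 2 pending]
  clash: ((d -> Int) -> Int) vs Int

Answer: FAIL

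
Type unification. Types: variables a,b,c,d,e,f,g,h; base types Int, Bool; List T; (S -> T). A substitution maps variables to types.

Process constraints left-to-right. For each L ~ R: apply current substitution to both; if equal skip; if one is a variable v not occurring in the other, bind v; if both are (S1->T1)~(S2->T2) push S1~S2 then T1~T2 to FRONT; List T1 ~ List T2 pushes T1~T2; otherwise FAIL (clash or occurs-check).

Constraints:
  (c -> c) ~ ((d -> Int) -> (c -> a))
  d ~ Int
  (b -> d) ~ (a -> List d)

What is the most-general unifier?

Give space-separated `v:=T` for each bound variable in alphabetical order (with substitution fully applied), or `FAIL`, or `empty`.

step 1: unify (c -> c) ~ ((d -> Int) -> (c -> a))  [subst: {-} | 2 pending]
  -> decompose arrow: push c~(d -> Int), c~(c -> a)
step 2: unify c ~ (d -> Int)  [subst: {-} | 3 pending]
  bind c := (d -> Int)
step 3: unify (d -> Int) ~ ((d -> Int) -> a)  [subst: {c:=(d -> Int)} | 2 pending]
  -> decompose arrow: push d~(d -> Int), Int~a
step 4: unify d ~ (d -> Int)  [subst: {c:=(d -> Int)} | 3 pending]
  occurs-check fail: d in (d -> Int)

Answer: FAIL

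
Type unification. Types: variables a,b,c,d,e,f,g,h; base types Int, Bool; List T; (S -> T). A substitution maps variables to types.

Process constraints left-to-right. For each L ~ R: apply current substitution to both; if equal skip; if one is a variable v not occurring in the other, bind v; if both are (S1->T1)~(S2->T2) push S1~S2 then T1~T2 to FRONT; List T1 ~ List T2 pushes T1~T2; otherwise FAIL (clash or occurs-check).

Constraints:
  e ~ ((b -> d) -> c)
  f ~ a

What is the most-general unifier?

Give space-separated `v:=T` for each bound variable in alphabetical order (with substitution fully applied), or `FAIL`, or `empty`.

step 1: unify e ~ ((b -> d) -> c)  [subst: {-} | 1 pending]
  bind e := ((b -> d) -> c)
step 2: unify f ~ a  [subst: {e:=((b -> d) -> c)} | 0 pending]
  bind f := a

Answer: e:=((b -> d) -> c) f:=a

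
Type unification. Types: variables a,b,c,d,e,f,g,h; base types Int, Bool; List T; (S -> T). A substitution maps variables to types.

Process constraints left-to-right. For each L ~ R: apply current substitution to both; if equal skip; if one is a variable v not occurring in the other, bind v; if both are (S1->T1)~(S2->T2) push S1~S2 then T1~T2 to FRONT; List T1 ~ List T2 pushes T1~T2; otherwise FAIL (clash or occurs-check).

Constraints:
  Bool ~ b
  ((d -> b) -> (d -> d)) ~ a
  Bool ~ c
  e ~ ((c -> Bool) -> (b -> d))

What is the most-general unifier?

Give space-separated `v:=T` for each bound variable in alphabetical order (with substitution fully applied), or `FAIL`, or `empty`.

Answer: a:=((d -> Bool) -> (d -> d)) b:=Bool c:=Bool e:=((Bool -> Bool) -> (Bool -> d))

Derivation:
step 1: unify Bool ~ b  [subst: {-} | 3 pending]
  bind b := Bool
step 2: unify ((d -> Bool) -> (d -> d)) ~ a  [subst: {b:=Bool} | 2 pending]
  bind a := ((d -> Bool) -> (d -> d))
step 3: unify Bool ~ c  [subst: {b:=Bool, a:=((d -> Bool) -> (d -> d))} | 1 pending]
  bind c := Bool
step 4: unify e ~ ((Bool -> Bool) -> (Bool -> d))  [subst: {b:=Bool, a:=((d -> Bool) -> (d -> d)), c:=Bool} | 0 pending]
  bind e := ((Bool -> Bool) -> (Bool -> d))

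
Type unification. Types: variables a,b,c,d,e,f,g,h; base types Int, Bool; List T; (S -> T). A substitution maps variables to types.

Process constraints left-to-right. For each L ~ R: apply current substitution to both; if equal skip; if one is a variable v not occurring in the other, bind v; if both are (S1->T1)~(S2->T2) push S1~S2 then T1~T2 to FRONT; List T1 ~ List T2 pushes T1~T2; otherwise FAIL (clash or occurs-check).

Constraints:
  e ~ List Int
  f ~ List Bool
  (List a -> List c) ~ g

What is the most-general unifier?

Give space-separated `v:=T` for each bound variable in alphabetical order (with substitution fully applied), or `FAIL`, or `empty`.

Answer: e:=List Int f:=List Bool g:=(List a -> List c)

Derivation:
step 1: unify e ~ List Int  [subst: {-} | 2 pending]
  bind e := List Int
step 2: unify f ~ List Bool  [subst: {e:=List Int} | 1 pending]
  bind f := List Bool
step 3: unify (List a -> List c) ~ g  [subst: {e:=List Int, f:=List Bool} | 0 pending]
  bind g := (List a -> List c)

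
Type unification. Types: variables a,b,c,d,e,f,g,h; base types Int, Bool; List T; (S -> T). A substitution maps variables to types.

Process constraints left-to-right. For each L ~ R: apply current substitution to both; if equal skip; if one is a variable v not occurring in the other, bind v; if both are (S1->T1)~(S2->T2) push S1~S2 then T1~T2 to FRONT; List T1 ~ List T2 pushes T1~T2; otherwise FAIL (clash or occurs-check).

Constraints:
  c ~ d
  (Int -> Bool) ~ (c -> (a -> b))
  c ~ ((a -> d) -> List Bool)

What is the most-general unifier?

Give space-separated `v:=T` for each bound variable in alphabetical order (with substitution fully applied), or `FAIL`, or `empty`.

step 1: unify c ~ d  [subst: {-} | 2 pending]
  bind c := d
step 2: unify (Int -> Bool) ~ (d -> (a -> b))  [subst: {c:=d} | 1 pending]
  -> decompose arrow: push Int~d, Bool~(a -> b)
step 3: unify Int ~ d  [subst: {c:=d} | 2 pending]
  bind d := Int
step 4: unify Bool ~ (a -> b)  [subst: {c:=d, d:=Int} | 1 pending]
  clash: Bool vs (a -> b)

Answer: FAIL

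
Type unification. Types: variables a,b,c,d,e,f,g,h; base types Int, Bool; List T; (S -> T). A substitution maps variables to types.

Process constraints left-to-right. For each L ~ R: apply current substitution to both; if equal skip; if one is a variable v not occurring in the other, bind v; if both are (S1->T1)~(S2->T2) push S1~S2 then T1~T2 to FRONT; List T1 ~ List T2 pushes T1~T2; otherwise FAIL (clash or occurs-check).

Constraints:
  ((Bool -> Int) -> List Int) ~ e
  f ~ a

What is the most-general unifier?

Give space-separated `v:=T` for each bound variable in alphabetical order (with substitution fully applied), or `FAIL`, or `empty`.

Answer: e:=((Bool -> Int) -> List Int) f:=a

Derivation:
step 1: unify ((Bool -> Int) -> List Int) ~ e  [subst: {-} | 1 pending]
  bind e := ((Bool -> Int) -> List Int)
step 2: unify f ~ a  [subst: {e:=((Bool -> Int) -> List Int)} | 0 pending]
  bind f := a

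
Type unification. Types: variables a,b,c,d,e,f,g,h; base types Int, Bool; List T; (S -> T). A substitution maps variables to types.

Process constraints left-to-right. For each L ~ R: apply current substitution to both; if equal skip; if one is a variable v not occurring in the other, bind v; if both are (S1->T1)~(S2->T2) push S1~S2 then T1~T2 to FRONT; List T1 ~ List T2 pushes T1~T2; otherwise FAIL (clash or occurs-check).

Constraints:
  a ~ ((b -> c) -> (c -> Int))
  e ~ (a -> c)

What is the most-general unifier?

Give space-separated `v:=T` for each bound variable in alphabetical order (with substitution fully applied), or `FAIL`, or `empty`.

step 1: unify a ~ ((b -> c) -> (c -> Int))  [subst: {-} | 1 pending]
  bind a := ((b -> c) -> (c -> Int))
step 2: unify e ~ (((b -> c) -> (c -> Int)) -> c)  [subst: {a:=((b -> c) -> (c -> Int))} | 0 pending]
  bind e := (((b -> c) -> (c -> Int)) -> c)

Answer: a:=((b -> c) -> (c -> Int)) e:=(((b -> c) -> (c -> Int)) -> c)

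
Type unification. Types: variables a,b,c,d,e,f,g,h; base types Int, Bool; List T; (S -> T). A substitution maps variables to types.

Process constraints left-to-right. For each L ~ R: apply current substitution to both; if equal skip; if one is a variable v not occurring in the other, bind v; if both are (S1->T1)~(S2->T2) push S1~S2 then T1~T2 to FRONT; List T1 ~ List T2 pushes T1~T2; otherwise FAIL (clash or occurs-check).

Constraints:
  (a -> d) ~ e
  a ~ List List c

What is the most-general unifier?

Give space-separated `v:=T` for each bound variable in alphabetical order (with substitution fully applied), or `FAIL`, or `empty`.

Answer: a:=List List c e:=(List List c -> d)

Derivation:
step 1: unify (a -> d) ~ e  [subst: {-} | 1 pending]
  bind e := (a -> d)
step 2: unify a ~ List List c  [subst: {e:=(a -> d)} | 0 pending]
  bind a := List List c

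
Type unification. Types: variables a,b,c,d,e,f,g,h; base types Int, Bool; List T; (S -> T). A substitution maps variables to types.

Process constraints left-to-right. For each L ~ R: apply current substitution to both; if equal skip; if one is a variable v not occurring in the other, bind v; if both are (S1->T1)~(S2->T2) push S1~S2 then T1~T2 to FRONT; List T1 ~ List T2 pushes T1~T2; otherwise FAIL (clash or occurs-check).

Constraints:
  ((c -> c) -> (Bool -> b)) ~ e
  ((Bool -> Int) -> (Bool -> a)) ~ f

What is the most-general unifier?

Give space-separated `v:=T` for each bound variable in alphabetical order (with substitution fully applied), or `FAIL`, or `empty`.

step 1: unify ((c -> c) -> (Bool -> b)) ~ e  [subst: {-} | 1 pending]
  bind e := ((c -> c) -> (Bool -> b))
step 2: unify ((Bool -> Int) -> (Bool -> a)) ~ f  [subst: {e:=((c -> c) -> (Bool -> b))} | 0 pending]
  bind f := ((Bool -> Int) -> (Bool -> a))

Answer: e:=((c -> c) -> (Bool -> b)) f:=((Bool -> Int) -> (Bool -> a))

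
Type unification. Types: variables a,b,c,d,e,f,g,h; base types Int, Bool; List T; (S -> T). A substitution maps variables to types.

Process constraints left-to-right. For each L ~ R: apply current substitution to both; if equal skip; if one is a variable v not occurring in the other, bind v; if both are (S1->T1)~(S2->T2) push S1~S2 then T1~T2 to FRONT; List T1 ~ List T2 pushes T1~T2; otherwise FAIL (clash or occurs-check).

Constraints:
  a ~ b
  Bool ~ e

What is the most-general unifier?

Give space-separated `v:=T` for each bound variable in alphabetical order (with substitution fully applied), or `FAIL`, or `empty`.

step 1: unify a ~ b  [subst: {-} | 1 pending]
  bind a := b
step 2: unify Bool ~ e  [subst: {a:=b} | 0 pending]
  bind e := Bool

Answer: a:=b e:=Bool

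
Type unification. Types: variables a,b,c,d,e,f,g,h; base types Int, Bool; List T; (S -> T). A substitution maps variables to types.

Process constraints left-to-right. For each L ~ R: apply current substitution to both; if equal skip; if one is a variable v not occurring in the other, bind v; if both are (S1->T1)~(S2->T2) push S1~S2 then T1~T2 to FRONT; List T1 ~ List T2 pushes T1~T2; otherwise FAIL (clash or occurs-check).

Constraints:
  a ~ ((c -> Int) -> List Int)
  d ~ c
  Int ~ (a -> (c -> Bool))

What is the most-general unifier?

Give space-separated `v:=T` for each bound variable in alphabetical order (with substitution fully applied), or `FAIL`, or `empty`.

Answer: FAIL

Derivation:
step 1: unify a ~ ((c -> Int) -> List Int)  [subst: {-} | 2 pending]
  bind a := ((c -> Int) -> List Int)
step 2: unify d ~ c  [subst: {a:=((c -> Int) -> List Int)} | 1 pending]
  bind d := c
step 3: unify Int ~ (((c -> Int) -> List Int) -> (c -> Bool))  [subst: {a:=((c -> Int) -> List Int), d:=c} | 0 pending]
  clash: Int vs (((c -> Int) -> List Int) -> (c -> Bool))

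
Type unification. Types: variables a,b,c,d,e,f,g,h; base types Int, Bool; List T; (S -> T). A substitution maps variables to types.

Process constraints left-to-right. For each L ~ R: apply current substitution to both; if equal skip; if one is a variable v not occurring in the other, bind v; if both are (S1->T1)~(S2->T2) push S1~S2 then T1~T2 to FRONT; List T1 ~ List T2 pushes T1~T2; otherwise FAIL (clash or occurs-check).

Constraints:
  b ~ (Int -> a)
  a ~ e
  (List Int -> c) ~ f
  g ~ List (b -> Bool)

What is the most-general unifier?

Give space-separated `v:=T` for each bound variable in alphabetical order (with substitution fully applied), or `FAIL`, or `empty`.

Answer: a:=e b:=(Int -> e) f:=(List Int -> c) g:=List ((Int -> e) -> Bool)

Derivation:
step 1: unify b ~ (Int -> a)  [subst: {-} | 3 pending]
  bind b := (Int -> a)
step 2: unify a ~ e  [subst: {b:=(Int -> a)} | 2 pending]
  bind a := e
step 3: unify (List Int -> c) ~ f  [subst: {b:=(Int -> a), a:=e} | 1 pending]
  bind f := (List Int -> c)
step 4: unify g ~ List ((Int -> e) -> Bool)  [subst: {b:=(Int -> a), a:=e, f:=(List Int -> c)} | 0 pending]
  bind g := List ((Int -> e) -> Bool)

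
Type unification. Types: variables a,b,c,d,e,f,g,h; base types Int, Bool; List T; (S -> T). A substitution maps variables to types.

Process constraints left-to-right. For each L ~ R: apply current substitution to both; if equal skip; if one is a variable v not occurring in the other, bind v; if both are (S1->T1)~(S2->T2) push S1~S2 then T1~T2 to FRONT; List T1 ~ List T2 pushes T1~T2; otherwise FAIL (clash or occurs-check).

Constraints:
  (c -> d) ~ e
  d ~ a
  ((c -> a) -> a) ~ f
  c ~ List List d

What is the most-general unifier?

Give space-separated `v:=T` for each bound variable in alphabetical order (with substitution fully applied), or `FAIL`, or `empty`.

step 1: unify (c -> d) ~ e  [subst: {-} | 3 pending]
  bind e := (c -> d)
step 2: unify d ~ a  [subst: {e:=(c -> d)} | 2 pending]
  bind d := a
step 3: unify ((c -> a) -> a) ~ f  [subst: {e:=(c -> d), d:=a} | 1 pending]
  bind f := ((c -> a) -> a)
step 4: unify c ~ List List a  [subst: {e:=(c -> d), d:=a, f:=((c -> a) -> a)} | 0 pending]
  bind c := List List a

Answer: c:=List List a d:=a e:=(List List a -> a) f:=((List List a -> a) -> a)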